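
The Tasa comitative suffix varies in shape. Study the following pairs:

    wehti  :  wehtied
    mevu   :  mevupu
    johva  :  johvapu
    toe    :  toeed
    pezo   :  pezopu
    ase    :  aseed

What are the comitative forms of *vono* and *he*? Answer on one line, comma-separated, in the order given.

vonopu, heed

The suffix is conditioned by the last vowel: -ed when the last vowel of the stem is a front vowel (*wehti*, *toe*, *ase*); -pu when the last vowel of the stem is a back vowel (*mevu*, *johva*, *pezo*).
The last vowel of *vono* is /o/, which is a back vowel, so the suffix is -pu, giving *vonopu*.
*he*: last vowel = /e/, a front vowel → -ed → *heed*.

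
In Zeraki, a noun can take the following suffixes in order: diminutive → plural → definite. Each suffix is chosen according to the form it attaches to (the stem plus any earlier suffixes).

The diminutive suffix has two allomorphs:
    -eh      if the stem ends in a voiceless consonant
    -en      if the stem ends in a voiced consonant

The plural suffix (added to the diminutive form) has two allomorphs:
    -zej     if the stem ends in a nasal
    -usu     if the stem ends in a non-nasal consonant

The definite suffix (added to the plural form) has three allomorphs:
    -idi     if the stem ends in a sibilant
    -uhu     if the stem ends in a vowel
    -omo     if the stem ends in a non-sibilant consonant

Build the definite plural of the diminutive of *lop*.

lopehusuuhu

*lop*: final consonant = /p/, voiceless → -eh → *lopeh*.
Since the final consonant of the diminutive form *lopeh* is /h/ (non-nasal), it takes -usu, giving *lopehusu*.
Since the final sound of the plural form *lopehusu* is /u/ (a vowel), it takes -uhu, giving *lopehusuuhu*.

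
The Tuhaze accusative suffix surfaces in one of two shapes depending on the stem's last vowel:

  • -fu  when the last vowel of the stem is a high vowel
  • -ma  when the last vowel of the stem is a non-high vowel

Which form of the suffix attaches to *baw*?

Since the last vowel of *baw* is /a/ (a non-high vowel), it takes -ma.

-ma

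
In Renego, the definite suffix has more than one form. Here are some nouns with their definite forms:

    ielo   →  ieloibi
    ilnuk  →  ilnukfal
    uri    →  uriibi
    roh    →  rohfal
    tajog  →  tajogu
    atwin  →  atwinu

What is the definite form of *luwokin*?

luwokinu

The suffix is conditioned by the final sound: -fal when the stem ends in a voiceless consonant (*ilnuk*, *roh*); -u when the stem ends in a voiced consonant (*tajog*, *atwin*); -ibi when the stem ends in a vowel (*ielo*, *uri*).
*luwokin* — final sound /n/ (a voiced consonant) → -u → *luwokinu*.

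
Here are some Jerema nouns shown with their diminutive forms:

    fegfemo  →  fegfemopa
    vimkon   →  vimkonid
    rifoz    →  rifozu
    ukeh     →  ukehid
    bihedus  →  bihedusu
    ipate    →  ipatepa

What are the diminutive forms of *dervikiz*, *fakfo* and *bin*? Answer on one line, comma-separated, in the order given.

dervikizu, fakfopa, binid

Looking at the final sound of each stem: -u when the stem ends in a sibilant (*rifoz*, *bihedus*); -id when the stem ends in a non-sibilant consonant (*vimkon*, *ukeh*); -pa when the stem ends in a vowel (*fegfemo*, *ipate*).
Since the final sound of *dervikiz* is /z/ (a sibilant), it takes -u, giving *dervikizu*.
Since the final sound of *fakfo* is /o/ (a vowel), it takes -pa, giving *fakfopa*.
The final sound of *bin* is /n/, which is a non-sibilant consonant, so the suffix is -id, giving *binid*.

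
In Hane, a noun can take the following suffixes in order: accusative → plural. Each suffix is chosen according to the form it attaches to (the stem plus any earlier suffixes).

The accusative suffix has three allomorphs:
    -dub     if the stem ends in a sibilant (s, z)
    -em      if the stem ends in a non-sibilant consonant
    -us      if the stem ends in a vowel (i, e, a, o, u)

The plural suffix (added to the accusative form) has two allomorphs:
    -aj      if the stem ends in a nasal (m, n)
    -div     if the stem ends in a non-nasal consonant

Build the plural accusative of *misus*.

misusdubdiv

The final sound of *misus* is /s/, which is a sibilant, so the accusative suffix is -dub, giving *misusdub*.
The accusative form *misusdub*: final consonant = /b/, non-nasal → -div → *misusdubdiv*.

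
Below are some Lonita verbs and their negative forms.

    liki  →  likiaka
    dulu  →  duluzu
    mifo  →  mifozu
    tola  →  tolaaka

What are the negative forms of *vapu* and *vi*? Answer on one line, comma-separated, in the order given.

The alternation tracks the last vowel of the stem — -zu when the last vowel of the stem is a rounded vowel (*dulu*, *mifo*); -aka when the last vowel of the stem is an unrounded vowel (*liki*, *tola*).
*vapu* — last vowel /u/ (a rounded vowel) → -zu → *vapuzu*.
*vi* — last vowel /i/ (an unrounded vowel) → -aka → *viaka*.

vapuzu, viaka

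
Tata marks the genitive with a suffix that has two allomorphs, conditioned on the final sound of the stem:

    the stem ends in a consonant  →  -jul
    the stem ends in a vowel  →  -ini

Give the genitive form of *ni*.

niini

*ni* — final sound /i/ (a vowel) → -ini → *niini*.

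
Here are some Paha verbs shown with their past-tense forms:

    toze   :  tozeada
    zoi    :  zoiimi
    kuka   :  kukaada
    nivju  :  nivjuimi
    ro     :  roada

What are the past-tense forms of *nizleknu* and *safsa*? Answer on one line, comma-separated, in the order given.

nizleknuimi, safsaada

The pattern is height harmony: -imi when the last vowel of the stem is a high vowel (*zoi*, *nivju*); -ada when the last vowel of the stem is a non-high vowel (*toze*, *kuka*, *ro*).
*nizleknu*: last vowel = /u/, a high vowel → -imi → *nizleknuimi*.
The last vowel of *safsa* is /a/, which is a non-high vowel, so the suffix is -ada, giving *safsaada*.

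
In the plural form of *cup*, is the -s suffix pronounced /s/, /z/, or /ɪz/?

/s/

The stem *cup* ends in a voiceless non-sibilant consonant.
The plural suffix surfaces as /ɪz/ after sibilants, /s/ after other voiceless consonants, and /z/ after other voiced sounds.
So the plural -s on *cup* is pronounced /s/.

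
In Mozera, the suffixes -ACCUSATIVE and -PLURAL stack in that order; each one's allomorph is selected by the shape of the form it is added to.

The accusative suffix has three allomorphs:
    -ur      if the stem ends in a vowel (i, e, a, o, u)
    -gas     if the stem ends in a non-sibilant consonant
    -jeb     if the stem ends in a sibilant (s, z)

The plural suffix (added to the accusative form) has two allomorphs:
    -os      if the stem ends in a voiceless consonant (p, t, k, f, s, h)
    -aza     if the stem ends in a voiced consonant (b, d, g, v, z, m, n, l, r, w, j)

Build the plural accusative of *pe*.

peuraza

*pe* — final sound /e/ (a vowel) → -ur → *peur*.
Since the final consonant of the accusative form *peur* is /r/ (voiced), it takes -aza, giving *peuraza*.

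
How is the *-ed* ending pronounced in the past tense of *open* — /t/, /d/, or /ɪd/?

The stem *open* ends in a voiced sound other than /d/.
The -ed suffix is realized as /ɪd/ after /t, d/; as /t/ after other voiceless consonants; and as /d/ after other voiced sounds.
So -ed on *open* is pronounced /d/.

/d/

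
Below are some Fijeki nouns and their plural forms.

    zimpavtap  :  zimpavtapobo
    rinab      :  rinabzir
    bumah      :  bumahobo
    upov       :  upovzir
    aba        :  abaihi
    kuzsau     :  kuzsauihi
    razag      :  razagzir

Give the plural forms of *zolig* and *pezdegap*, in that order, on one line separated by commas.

zoligzir, pezdegapobo

The alternation tracks the final sound of the stem — -obo when the stem ends in a voiceless consonant (*zimpavtap*, *bumah*); -zir when the stem ends in a voiced consonant (*rinab*, *upov*, *razag*); -ihi when the stem ends in a vowel (*aba*, *kuzsau*).
*zolig*: final sound = /g/, a voiced consonant → -zir → *zoligzir*.
*pezdegap* — final sound /p/ (a voiceless consonant) → -obo → *pezdegapobo*.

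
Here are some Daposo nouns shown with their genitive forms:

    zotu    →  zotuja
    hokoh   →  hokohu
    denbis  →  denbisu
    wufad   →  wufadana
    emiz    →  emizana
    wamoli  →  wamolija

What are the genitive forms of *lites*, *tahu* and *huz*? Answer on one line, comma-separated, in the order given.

litesu, tahuja, huzana

The alternation tracks the final sound of the stem — -u when the stem ends in a voiceless consonant (*hokoh*, *denbis*); -ana when the stem ends in a voiced consonant (*wufad*, *emiz*); -ja when the stem ends in a vowel (*zotu*, *wamoli*).
*lites* — final sound /s/ (a voiceless consonant) → -u → *litesu*.
*tahu*: final sound = /u/, a vowel → -ja → *tahuja*.
*huz* — final sound /z/ (a voiced consonant) → -ana → *huzana*.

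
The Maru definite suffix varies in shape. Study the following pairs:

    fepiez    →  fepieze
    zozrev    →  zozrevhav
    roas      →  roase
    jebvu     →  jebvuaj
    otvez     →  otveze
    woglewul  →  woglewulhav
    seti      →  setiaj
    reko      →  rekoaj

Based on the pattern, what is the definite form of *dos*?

dose

The alternation tracks the final sound of the stem — -e when the stem ends in a sibilant (*fepiez*, *roas*, *otvez*); -hav when the stem ends in a non-sibilant consonant (*zozrev*, *woglewul*); -aj when the stem ends in a vowel (*jebvu*, *seti*, *reko*).
*dos* — final sound /s/ (a sibilant) → -e → *dose*.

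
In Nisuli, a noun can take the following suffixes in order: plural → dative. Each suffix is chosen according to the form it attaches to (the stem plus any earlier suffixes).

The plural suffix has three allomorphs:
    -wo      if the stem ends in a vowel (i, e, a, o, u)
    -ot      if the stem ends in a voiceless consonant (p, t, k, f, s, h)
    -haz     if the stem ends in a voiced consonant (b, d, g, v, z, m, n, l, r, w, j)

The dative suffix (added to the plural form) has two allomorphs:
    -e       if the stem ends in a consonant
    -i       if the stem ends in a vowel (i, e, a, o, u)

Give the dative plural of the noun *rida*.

ridawoi

*rida* — final sound /a/ (a vowel) → -wo → *ridawo*.
The final sound of the plural form *ridawo* is /o/, which is a vowel, so the dative suffix is -i, giving *ridawoi*.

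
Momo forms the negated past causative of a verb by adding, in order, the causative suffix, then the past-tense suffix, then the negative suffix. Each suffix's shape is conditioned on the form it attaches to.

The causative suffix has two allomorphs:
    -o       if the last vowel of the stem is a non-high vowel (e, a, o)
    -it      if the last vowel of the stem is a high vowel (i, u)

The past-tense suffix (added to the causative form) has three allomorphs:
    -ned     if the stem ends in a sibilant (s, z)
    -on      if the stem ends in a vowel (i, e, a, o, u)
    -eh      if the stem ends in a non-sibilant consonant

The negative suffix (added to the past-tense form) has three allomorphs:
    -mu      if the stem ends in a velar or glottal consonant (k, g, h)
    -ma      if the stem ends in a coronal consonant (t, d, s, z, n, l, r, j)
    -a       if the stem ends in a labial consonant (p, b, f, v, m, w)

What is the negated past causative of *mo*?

mooonma

The last vowel of *mo* is /o/, which is a non-high vowel, so the causative suffix is -o, giving *moo*.
The causative form *moo*: final sound = /o/, a vowel → -on → *mooon*.
The past-tense form *mooon* — final consonant /n/ (coronal) → -ma → *mooonma*.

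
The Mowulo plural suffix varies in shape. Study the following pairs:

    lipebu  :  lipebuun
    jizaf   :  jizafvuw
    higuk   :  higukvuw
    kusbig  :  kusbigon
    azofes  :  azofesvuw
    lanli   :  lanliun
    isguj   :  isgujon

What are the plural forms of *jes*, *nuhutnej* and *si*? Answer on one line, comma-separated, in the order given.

Looking at the final sound of each stem: -vuw when the stem ends in a voiceless consonant (*jizaf*, *higuk*, *azofes*); -on when the stem ends in a voiced consonant (*kusbig*, *isguj*); -un when the stem ends in a vowel (*lipebu*, *lanli*).
The final sound of *jes* is /s/, which is a voiceless consonant, so the suffix is -vuw, giving *jesvuw*.
Since the final sound of *nuhutnej* is /j/ (a voiced consonant), it takes -on, giving *nuhutnejon*.
*si*: final sound = /i/, a vowel → -un → *siun*.

jesvuw, nuhutnejon, siun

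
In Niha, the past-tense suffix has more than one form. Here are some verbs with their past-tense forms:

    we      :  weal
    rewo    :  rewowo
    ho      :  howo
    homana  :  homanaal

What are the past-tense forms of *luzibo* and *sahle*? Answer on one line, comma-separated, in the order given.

luzibowo, sahleal

The suffix is conditioned by the last vowel: -wo when the last vowel of the stem is a rounded vowel (*rewo*, *ho*); -al when the last vowel of the stem is an unrounded vowel (*we*, *homana*).
The last vowel of *luzibo* is /o/, which is a rounded vowel, so the suffix is -wo, giving *luzibowo*.
*sahle*: last vowel = /e/, an unrounded vowel → -al → *sahleal*.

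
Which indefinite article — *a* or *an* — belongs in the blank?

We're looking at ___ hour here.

The indefinite article is chosen by the initial *sound* of the following word, not its spelling.
*hour* begins with the sound /aʊ/ (silent h) — a vowel sound.
So the article is *an*: We're looking at an hour here.

an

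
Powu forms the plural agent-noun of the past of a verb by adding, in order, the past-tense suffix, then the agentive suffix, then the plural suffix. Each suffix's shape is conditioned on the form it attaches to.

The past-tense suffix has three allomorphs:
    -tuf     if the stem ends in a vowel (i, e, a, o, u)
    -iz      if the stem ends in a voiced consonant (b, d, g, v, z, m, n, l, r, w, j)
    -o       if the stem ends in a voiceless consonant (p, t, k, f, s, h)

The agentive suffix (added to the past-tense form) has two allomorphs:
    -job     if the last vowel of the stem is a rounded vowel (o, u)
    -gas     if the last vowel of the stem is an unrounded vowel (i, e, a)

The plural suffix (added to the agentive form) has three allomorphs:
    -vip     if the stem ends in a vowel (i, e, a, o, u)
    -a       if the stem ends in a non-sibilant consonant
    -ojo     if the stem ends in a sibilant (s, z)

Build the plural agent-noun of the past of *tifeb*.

Since the final sound of *tifeb* is /b/ (a voiced consonant), it takes -iz, giving *tifebiz*.
The last vowel of the past-tense form *tifebiz* is /i/, which is an unrounded vowel, so the agentive suffix is -gas, giving *tifebizgas*.
Since the final sound of the agentive form *tifebizgas* is /s/ (a sibilant), it takes -ojo, giving *tifebizgasojo*.

tifebizgasojo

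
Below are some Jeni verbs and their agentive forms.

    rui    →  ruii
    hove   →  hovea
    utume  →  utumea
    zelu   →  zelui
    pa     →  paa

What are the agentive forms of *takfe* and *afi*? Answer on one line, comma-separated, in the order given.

takfea, afii

The alternation tracks the last vowel of the stem — -i when the last vowel of the stem is a high vowel (*rui*, *zelu*); -a when the last vowel of the stem is a non-high vowel (*hove*, *utume*, *pa*).
*takfe*: last vowel = /e/, a non-high vowel → -a → *takfea*.
*afi*: last vowel = /i/, a high vowel → -i → *afii*.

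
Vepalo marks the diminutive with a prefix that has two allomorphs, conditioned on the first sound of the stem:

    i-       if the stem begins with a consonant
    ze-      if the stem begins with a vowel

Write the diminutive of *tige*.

Since the first sound of *tige* is /t/ (a consonant), it takes i-, giving *itige*.

itige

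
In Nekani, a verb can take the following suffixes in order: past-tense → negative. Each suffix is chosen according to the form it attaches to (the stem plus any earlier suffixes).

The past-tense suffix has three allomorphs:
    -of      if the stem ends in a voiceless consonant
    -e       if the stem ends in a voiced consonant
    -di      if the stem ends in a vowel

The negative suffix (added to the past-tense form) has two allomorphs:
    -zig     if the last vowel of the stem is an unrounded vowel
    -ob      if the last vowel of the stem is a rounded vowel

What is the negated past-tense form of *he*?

hedizig

The final sound of *he* is /e/, which is a vowel, so the past-tense suffix is -di, giving *hedi*.
The past-tense form *hedi* — last vowel /i/ (an unrounded vowel) → -zig → *hedizig*.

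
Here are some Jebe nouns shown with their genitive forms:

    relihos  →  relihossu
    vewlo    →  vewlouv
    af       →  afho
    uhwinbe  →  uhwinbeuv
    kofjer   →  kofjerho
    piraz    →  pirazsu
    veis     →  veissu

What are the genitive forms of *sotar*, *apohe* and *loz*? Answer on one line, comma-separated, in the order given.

Looking at the final sound of each stem: -su when the stem ends in a sibilant (*relihos*, *piraz*, *veis*); -ho when the stem ends in a non-sibilant consonant (*af*, *kofjer*); -uv when the stem ends in a vowel (*vewlo*, *uhwinbe*).
*sotar* — final sound /r/ (a non-sibilant consonant) → -ho → *sotarho*.
Since the final sound of *apohe* is /e/ (a vowel), it takes -uv, giving *apoheuv*.
*loz*: final sound = /z/, a sibilant → -su → *lozsu*.

sotarho, apoheuv, lozsu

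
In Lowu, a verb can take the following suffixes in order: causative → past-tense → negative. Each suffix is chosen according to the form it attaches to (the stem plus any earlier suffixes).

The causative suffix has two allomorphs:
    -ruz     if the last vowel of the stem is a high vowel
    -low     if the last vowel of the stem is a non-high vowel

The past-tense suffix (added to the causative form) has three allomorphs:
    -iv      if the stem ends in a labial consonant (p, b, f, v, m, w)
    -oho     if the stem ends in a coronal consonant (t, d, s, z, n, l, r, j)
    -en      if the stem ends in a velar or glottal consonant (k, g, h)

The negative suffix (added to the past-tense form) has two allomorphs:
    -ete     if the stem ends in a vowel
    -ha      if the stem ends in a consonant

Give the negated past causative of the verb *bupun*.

bupunruzohoete

*bupun*: last vowel = /u/, a high vowel → -ruz → *bupunruz*.
The causative form *bupunruz* — final consonant /z/ (coronal) → -oho → *bupunruzoho*.
Since the final sound of the past-tense form *bupunruzoho* is /o/ (a vowel), it takes -ete, giving *bupunruzohoete*.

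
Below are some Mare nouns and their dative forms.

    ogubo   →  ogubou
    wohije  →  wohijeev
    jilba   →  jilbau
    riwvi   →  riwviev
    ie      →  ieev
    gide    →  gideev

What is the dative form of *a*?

The suffix is conditioned by the last vowel: -ev when the last vowel of the stem is a front vowel (*wohije*, *riwvi*, *ie*, *gide*); -u when the last vowel of the stem is a back vowel (*ogubo*, *jilba*).
Since the last vowel of *a* is /a/ (a back vowel), it takes -u, giving *au*.

au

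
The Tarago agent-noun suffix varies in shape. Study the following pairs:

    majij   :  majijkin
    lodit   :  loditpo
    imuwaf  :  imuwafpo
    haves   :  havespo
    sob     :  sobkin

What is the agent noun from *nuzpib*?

nuzpibkin

The alternation tracks the final consonant of the stem — -po when the stem ends in a voiceless consonant (*lodit*, *imuwaf*, *haves*); -kin when the stem ends in a voiced consonant (*majij*, *sob*).
The final consonant of *nuzpib* is /b/, which is voiced, so the suffix is -kin, giving *nuzpibkin*.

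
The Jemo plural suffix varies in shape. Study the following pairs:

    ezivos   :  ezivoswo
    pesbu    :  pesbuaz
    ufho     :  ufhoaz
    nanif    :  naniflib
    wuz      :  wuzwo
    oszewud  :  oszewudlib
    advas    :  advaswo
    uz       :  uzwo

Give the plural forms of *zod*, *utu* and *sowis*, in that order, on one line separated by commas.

The pattern is sibilance of the final sound: -wo when the stem ends in a sibilant (*ezivos*, *wuz*, *advas*, *uz*); -lib when the stem ends in a non-sibilant consonant (*nanif*, *oszewud*); -az when the stem ends in a vowel (*pesbu*, *ufho*).
*zod*: final sound = /d/, a non-sibilant consonant → -lib → *zodlib*.
The final sound of *utu* is /u/, which is a vowel, so the suffix is -az, giving *utuaz*.
*sowis* — final sound /s/ (a sibilant) → -wo → *sowiswo*.

zodlib, utuaz, sowiswo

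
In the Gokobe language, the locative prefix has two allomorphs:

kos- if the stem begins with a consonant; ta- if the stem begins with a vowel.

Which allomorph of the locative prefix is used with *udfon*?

*udfon*: first sound = /u/, a vowel → ta-.

ta-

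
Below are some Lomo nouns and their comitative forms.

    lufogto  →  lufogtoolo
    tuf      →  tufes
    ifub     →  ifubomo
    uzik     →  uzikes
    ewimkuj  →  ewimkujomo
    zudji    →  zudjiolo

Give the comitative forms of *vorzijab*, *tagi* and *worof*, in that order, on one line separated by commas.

Looking at the final sound of each stem: -es when the stem ends in a voiceless consonant (*tuf*, *uzik*); -omo when the stem ends in a voiced consonant (*ifub*, *ewimkuj*); -olo when the stem ends in a vowel (*lufogto*, *zudji*).
The final sound of *vorzijab* is /b/, which is a voiced consonant, so the suffix is -omo, giving *vorzijabomo*.
Since the final sound of *tagi* is /i/ (a vowel), it takes -olo, giving *tagiolo*.
Since the final sound of *worof* is /f/ (a voiceless consonant), it takes -es, giving *worofes*.

vorzijabomo, tagiolo, worofes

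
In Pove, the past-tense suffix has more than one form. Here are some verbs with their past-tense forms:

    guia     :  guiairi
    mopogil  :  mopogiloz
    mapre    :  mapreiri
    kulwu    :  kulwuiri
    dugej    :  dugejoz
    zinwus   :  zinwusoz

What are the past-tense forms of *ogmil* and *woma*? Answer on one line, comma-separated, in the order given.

ogmiloz, womairi

The pattern is consonant vs. vowel: -oz when the stem ends in a consonant (*mopogil*, *dugej*, *zinwus*); -iri when the stem ends in a vowel (*guia*, *mapre*, *kulwu*).
Since the final sound of *ogmil* is /l/ (a consonant), it takes -oz, giving *ogmiloz*.
Since the final sound of *woma* is /a/ (a vowel), it takes -iri, giving *womairi*.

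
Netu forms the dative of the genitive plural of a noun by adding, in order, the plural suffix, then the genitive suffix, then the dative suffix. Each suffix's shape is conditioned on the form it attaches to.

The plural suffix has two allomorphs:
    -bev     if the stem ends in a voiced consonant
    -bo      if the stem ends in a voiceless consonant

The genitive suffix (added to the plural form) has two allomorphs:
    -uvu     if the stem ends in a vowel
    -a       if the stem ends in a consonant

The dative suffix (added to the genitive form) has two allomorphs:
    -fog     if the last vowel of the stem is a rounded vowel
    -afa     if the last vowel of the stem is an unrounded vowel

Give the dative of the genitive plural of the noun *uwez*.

*uwez*: final consonant = /z/, voiced → -bev → *uwezbev*.
Since the final sound of the plural form *uwezbev* is /v/ (a consonant), it takes -a, giving *uwezbeva*.
The genitive form *uwezbeva* — last vowel /a/ (an unrounded vowel) → -afa → *uwezbevaafa*.

uwezbevaafa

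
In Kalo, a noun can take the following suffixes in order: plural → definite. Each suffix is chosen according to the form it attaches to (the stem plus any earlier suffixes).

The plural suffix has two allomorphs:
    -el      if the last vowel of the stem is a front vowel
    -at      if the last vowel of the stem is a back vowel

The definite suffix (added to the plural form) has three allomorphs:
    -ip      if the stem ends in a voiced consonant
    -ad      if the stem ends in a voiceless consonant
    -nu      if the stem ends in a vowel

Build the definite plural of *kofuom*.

kofuomatad

The last vowel of *kofuom* is /o/, which is a back vowel, so the plural suffix is -at, giving *kofuomat*.
Since the final sound of the plural form *kofuomat* is /t/ (a voiceless consonant), it takes -ad, giving *kofuomatad*.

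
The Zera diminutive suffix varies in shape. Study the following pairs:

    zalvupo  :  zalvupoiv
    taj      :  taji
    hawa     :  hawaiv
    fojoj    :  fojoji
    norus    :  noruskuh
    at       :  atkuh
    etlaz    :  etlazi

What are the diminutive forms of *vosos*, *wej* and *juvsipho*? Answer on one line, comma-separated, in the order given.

The pattern is voicing of the final sound: -kuh when the stem ends in a voiceless consonant (*norus*, *at*); -i when the stem ends in a voiced consonant (*taj*, *fojoj*, *etlaz*); -iv when the stem ends in a vowel (*zalvupo*, *hawa*).
Since the final sound of *vosos* is /s/ (a voiceless consonant), it takes -kuh, giving *vososkuh*.
*wej* — final sound /j/ (a voiced consonant) → -i → *weji*.
*juvsipho* — final sound /o/ (a vowel) → -iv → *juvsiphoiv*.

vososkuh, weji, juvsiphoiv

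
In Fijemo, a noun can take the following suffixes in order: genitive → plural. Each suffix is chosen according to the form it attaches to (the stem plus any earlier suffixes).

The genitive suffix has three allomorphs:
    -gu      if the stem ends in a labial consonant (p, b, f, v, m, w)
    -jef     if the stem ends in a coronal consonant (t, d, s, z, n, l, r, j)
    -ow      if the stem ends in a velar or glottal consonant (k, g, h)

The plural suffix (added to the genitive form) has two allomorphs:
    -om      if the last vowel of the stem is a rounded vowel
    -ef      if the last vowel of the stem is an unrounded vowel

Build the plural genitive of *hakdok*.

hakdokowom

Since the final consonant of *hakdok* is /k/ (velar/glottal), it takes -ow, giving *hakdokow*.
The genitive form *hakdokow* — last vowel /o/ (a rounded vowel) → -om → *hakdokowom*.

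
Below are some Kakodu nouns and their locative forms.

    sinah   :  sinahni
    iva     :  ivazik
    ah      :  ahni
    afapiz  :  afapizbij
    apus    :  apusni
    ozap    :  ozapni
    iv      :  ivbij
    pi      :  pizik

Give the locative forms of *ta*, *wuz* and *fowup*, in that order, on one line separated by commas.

The suffix is conditioned by the final sound: -ni when the stem ends in a voiceless consonant (*sinah*, *ah*, *apus*, *ozap*); -bij when the stem ends in a voiced consonant (*afapiz*, *iv*); -zik when the stem ends in a vowel (*iva*, *pi*).
Since the final sound of *ta* is /a/ (a vowel), it takes -zik, giving *tazik*.
*wuz*: final sound = /z/, a voiced consonant → -bij → *wuzbij*.
Since the final sound of *fowup* is /p/ (a voiceless consonant), it takes -ni, giving *fowupni*.

tazik, wuzbij, fowupni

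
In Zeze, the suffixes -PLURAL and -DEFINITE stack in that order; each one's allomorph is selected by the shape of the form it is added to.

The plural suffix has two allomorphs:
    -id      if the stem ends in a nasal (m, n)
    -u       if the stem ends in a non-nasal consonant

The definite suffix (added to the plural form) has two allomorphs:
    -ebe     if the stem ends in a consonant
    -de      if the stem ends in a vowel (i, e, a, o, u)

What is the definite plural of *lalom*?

lalomidebe

Since the final consonant of *lalom* is /m/ (a nasal), it takes -id, giving *lalomid*.
The plural form *lalomid*: final sound = /d/, a consonant → -ebe → *lalomidebe*.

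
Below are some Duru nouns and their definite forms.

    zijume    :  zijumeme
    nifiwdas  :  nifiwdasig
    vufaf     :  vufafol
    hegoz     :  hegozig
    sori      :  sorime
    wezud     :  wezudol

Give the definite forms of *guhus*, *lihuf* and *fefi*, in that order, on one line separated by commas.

Looking at the final sound of each stem: -ig when the stem ends in a sibilant (*nifiwdas*, *hegoz*); -ol when the stem ends in a non-sibilant consonant (*vufaf*, *wezud*); -me when the stem ends in a vowel (*zijume*, *sori*).
*guhus* — final sound /s/ (a sibilant) → -ig → *guhusig*.
Since the final sound of *lihuf* is /f/ (a non-sibilant consonant), it takes -ol, giving *lihufol*.
The final sound of *fefi* is /i/, which is a vowel, so the suffix is -me, giving *fefime*.

guhusig, lihufol, fefime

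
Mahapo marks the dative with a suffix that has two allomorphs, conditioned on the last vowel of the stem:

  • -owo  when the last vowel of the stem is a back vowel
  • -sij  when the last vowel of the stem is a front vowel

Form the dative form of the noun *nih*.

nihsij

*nih* — last vowel /i/ (a front vowel) → -sij → *nihsij*.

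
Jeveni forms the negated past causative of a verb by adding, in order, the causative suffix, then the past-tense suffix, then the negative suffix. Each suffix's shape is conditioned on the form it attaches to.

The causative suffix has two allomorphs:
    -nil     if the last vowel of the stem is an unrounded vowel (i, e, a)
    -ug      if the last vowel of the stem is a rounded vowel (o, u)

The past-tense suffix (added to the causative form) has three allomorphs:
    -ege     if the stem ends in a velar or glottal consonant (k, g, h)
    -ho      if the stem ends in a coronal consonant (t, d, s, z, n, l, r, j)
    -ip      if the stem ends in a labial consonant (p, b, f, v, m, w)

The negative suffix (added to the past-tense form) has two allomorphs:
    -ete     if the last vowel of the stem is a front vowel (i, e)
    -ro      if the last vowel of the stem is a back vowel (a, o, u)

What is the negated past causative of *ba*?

The last vowel of *ba* is /a/, which is an unrounded vowel, so the causative suffix is -nil, giving *banil*.
The causative form *banil*: final consonant = /l/, coronal → -ho → *banilho*.
The past-tense form *banilho* — last vowel /o/ (a back vowel) → -ro → *banilhoro*.

banilhoro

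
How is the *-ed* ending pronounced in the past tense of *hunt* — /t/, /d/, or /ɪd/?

/ɪd/

The stem *hunt* ends in /t/ or /d/.
The -ed suffix is realized as /ɪd/ after /t, d/; as /t/ after other voiceless consonants; and as /d/ after other voiced sounds.
So -ed on *hunt* is pronounced /ɪd/.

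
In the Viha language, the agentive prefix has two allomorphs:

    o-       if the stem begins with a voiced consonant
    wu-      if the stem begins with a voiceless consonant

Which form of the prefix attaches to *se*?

wu-

The first consonant of *se* is /s/, which is voiceless, so the prefix is wu-.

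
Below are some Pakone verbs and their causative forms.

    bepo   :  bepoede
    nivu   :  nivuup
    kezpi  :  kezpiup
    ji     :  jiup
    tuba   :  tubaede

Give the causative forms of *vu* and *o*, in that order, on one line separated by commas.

vuup, oede

The suffix is conditioned by the last vowel: -up when the last vowel of the stem is a high vowel (*nivu*, *kezpi*, *ji*); -ede when the last vowel of the stem is a non-high vowel (*bepo*, *tuba*).
Since the last vowel of *vu* is /u/ (a high vowel), it takes -up, giving *vuup*.
*o* — last vowel /o/ (a non-high vowel) → -ede → *oede*.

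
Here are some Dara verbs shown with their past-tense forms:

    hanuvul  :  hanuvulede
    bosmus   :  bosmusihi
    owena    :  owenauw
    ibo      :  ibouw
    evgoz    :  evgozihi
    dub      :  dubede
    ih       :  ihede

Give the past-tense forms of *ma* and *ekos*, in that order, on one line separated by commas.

mauw, ekosihi

The suffix is conditioned by the final sound: -ihi when the stem ends in a sibilant (*bosmus*, *evgoz*); -ede when the stem ends in a non-sibilant consonant (*hanuvul*, *dub*, *ih*); -uw when the stem ends in a vowel (*owena*, *ibo*).
*ma* — final sound /a/ (a vowel) → -uw → *mauw*.
*ekos* — final sound /s/ (a sibilant) → -ihi → *ekosihi*.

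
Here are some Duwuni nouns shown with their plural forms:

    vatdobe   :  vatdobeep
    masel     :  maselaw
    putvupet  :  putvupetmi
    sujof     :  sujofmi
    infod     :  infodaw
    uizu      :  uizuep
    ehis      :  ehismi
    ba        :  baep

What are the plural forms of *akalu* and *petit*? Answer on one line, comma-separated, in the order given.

akaluep, petitmi

The pattern is voicing of the final sound: -mi when the stem ends in a voiceless consonant (*putvupet*, *sujof*, *ehis*); -aw when the stem ends in a voiced consonant (*masel*, *infod*); -ep when the stem ends in a vowel (*vatdobe*, *uizu*, *ba*).
Since the final sound of *akalu* is /u/ (a vowel), it takes -ep, giving *akaluep*.
The final sound of *petit* is /t/, which is a voiceless consonant, so the suffix is -mi, giving *petitmi*.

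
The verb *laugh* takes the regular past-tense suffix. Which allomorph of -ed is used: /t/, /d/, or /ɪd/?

/t/

The stem *laugh* ends in a voiceless consonant other than /t/.
The -ed suffix is realized as /ɪd/ after /t, d/; as /t/ after other voiceless consonants; and as /d/ after other voiced sounds.
So -ed on *laugh* is pronounced /t/.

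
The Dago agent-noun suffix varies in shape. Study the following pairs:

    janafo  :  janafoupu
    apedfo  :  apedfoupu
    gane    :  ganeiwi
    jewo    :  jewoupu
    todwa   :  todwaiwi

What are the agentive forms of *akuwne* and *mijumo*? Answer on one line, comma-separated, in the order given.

akuwneiwi, mijumoupu

The pattern is rounding harmony: -upu when the last vowel of the stem is a rounded vowel (*janafo*, *apedfo*, *jewo*); -iwi when the last vowel of the stem is an unrounded vowel (*gane*, *todwa*).
*akuwne* — last vowel /e/ (an unrounded vowel) → -iwi → *akuwneiwi*.
Since the last vowel of *mijumo* is /o/ (a rounded vowel), it takes -upu, giving *mijumoupu*.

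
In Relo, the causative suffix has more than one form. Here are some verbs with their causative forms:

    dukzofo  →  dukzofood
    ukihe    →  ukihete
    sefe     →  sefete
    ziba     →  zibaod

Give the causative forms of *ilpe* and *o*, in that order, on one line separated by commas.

Looking at the last vowel of each stem: -te when the last vowel of the stem is a front vowel (*ukihe*, *sefe*); -od when the last vowel of the stem is a back vowel (*dukzofo*, *ziba*).
Since the last vowel of *ilpe* is /e/ (a front vowel), it takes -te, giving *ilpete*.
*o*: last vowel = /o/, a back vowel → -od → *ood*.

ilpete, ood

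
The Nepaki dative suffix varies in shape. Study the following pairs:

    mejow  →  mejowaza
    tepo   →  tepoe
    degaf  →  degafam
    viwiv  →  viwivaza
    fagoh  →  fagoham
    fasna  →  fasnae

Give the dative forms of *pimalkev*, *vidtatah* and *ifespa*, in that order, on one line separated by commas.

pimalkevaza, vidtataham, ifespae

The pattern is voicing of the final sound: -am when the stem ends in a voiceless consonant (*degaf*, *fagoh*); -aza when the stem ends in a voiced consonant (*mejow*, *viwiv*); -e when the stem ends in a vowel (*tepo*, *fasna*).
The final sound of *pimalkev* is /v/, which is a voiced consonant, so the suffix is -aza, giving *pimalkevaza*.
*vidtatah*: final sound = /h/, a voiceless consonant → -am → *vidtataham*.
Since the final sound of *ifespa* is /a/ (a vowel), it takes -e, giving *ifespae*.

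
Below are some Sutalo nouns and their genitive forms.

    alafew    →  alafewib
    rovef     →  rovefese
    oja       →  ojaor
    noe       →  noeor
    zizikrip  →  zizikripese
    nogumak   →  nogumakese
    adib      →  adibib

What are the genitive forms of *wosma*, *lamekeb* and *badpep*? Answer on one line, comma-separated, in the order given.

Looking at the final sound of each stem: -ese when the stem ends in a voiceless consonant (*rovef*, *zizikrip*, *nogumak*); -ib when the stem ends in a voiced consonant (*alafew*, *adib*); -or when the stem ends in a vowel (*oja*, *noe*).
*wosma*: final sound = /a/, a vowel → -or → *wosmaor*.
*lamekeb* — final sound /b/ (a voiced consonant) → -ib → *lamekebib*.
Since the final sound of *badpep* is /p/ (a voiceless consonant), it takes -ese, giving *badpepese*.

wosmaor, lamekebib, badpepese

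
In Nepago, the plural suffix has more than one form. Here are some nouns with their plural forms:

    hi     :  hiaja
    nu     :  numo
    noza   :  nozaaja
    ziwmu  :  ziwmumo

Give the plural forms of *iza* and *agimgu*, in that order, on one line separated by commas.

The alternation tracks the last vowel of the stem — -mo when the last vowel of the stem is a rounded vowel (*nu*, *ziwmu*); -aja when the last vowel of the stem is an unrounded vowel (*hi*, *noza*).
Since the last vowel of *iza* is /a/ (an unrounded vowel), it takes -aja, giving *izaaja*.
*agimgu* — last vowel /u/ (a rounded vowel) → -mo → *agimgumo*.

izaaja, agimgumo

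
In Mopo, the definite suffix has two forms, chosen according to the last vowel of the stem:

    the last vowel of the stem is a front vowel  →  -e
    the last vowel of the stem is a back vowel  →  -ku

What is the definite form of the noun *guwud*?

*guwud* — last vowel /u/ (a back vowel) → -ku → *guwudku*.

guwudku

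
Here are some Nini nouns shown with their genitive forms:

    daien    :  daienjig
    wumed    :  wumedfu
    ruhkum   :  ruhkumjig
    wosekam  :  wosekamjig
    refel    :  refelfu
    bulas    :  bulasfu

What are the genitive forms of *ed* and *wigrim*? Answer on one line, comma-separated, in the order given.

The alternation tracks the final consonant of the stem — -jig when the stem ends in a nasal (*daien*, *ruhkum*, *wosekam*); -fu when the stem ends in a non-nasal consonant (*wumed*, *refel*, *bulas*).
*ed* — final consonant /d/ (non-nasal) → -fu → *edfu*.
*wigrim*: final consonant = /m/, a nasal → -jig → *wigrimjig*.

edfu, wigrimjig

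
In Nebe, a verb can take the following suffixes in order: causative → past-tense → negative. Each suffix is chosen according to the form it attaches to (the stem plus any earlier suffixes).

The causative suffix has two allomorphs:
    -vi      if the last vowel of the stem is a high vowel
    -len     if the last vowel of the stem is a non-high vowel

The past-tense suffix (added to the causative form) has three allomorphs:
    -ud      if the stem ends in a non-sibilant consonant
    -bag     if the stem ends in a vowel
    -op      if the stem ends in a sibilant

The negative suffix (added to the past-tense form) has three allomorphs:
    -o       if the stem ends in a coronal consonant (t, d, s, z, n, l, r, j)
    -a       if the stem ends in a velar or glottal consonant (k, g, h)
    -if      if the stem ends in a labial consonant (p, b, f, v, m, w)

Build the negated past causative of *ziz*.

Since the last vowel of *ziz* is /i/ (a high vowel), it takes -vi, giving *zizvi*.
The causative form *zizvi* — final sound /i/ (a vowel) → -bag → *zizvibag*.
The past-tense form *zizvibag* — final consonant /g/ (velar/glottal) → -a → *zizvibaga*.

zizvibaga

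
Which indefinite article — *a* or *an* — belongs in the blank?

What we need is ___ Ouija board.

The indefinite article is chosen by the initial *sound* of the following word, not its spelling.
*Ouija* begins with the sound /wiː/ (pronounced /ˈwiːdʒə/) — a consonant sound.
So the article is *a*: What we need is a Ouija board.

a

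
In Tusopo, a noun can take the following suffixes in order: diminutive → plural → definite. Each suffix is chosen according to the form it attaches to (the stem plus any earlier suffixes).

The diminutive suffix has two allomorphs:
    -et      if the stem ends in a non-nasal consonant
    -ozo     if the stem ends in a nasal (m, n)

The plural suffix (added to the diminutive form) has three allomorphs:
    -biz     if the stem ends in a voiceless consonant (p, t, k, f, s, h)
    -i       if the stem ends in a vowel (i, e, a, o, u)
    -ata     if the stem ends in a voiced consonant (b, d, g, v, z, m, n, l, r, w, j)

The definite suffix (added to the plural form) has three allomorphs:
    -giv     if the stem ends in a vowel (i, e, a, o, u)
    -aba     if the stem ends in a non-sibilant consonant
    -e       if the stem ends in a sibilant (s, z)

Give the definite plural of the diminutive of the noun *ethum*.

ethumozoigiv

*ethum*: final consonant = /m/, a nasal → -ozo → *ethumozo*.
The diminutive form *ethumozo*: final sound = /o/, a vowel → -i → *ethumozoi*.
The plural form *ethumozoi* — final sound /i/ (a vowel) → -giv → *ethumozoigiv*.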